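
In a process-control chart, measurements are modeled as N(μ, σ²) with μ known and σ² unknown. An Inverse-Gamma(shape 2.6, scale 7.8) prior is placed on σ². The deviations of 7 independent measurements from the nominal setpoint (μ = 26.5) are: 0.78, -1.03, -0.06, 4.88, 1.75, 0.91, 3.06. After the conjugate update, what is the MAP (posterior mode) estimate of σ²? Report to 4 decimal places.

3.8269

With known mean μ and an Inverse-Gamma(α, β) prior on σ², the Normal likelihood is conjugate: posterior is Inv-Gamma(α + n/2, β + Σ(xᵢ−μ)²/2).
Σ(xᵢ−μ)² = (0.78)² + (-1.03)² + (-0.06)² + (4.88)² + (1.75)² + (0.91)² + (3.06)² = 38.7415.
Posterior: Inv-Gamma(2.6 + 7/2, 7.8 + 38.7415/2) = Inv-Gamma(6.10, 27.17075).
Mode = β/(α+1) = 27.17075/7.10 = 3.8269.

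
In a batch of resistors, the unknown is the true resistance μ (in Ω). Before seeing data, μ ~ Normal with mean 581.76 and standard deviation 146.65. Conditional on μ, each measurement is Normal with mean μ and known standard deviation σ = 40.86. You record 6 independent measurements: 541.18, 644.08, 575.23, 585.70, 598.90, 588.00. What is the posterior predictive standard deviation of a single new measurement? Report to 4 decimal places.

44.0936

For Normal data with known variance σ², a Normal(μ₀, σ₀²) prior on μ is conjugate. Posterior precision = 1/σ₀² + n/σ²; posterior mean is the precision-weighted average of μ₀ and x̄.
σ₀² = 146.65² = 21506.2225, σ² = 40.86² = 1669.5396; σ² + n·σ₀² = 1669.5396 + 6·21506.2225 = 130706.8746.
Posterior precision = 1/σ₀² + n/σ² = 1/21506.2225 + 6/1669.5396 = (σ² + n·σ₀²)/(σ₀²σ²) = 130706.8746/(21506.2225·1669.5396); posterior variance σₙ² = σ₀²σ²/(σ² + n·σ₀²) = 21506.2225·1669.5396/130706.8746 = 274.702384.
Predictive variance for one new observation = σₙ² + σ² = 21506.2225·1669.5396/130706.8746 + 1669.5396 = σ²·(σ₀² + 130706.8746)/130706.8746 = 1669.5396·152213.0971/130706.8746 = 1944.241984; SD = √(1669.5396·152213.0971/130706.8746) = 44.0936.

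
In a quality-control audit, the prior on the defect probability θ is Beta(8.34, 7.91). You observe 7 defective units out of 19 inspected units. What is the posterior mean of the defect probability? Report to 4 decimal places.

0.4352

The Beta prior is conjugate to a Binomial/Bernoulli likelihood; the update adds successes to α and failures to β.
Posterior: Beta(α+k, β+n−k) = Beta(8.34+7, 7.91+12) = Beta(15.34, 19.91).
Posterior mean = α/(α+β) = 15.34/35.25 = 0.4352.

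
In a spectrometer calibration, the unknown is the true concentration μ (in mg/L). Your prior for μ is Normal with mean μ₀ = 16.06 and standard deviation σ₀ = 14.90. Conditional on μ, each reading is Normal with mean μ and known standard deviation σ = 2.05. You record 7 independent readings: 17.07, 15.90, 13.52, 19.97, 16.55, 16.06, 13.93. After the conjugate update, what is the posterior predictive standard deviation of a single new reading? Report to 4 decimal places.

2.1912

For Normal data with known variance σ², a Normal(μ₀, σ₀²) prior on μ is conjugate. Posterior precision = 1/σ₀² + n/σ²; posterior mean is the precision-weighted average of μ₀ and x̄.
σ₀² = 14.90² = 222.01, σ² = 2.05² = 4.2025; σ² + n·σ₀² = 4.2025 + 7·222.01 = 1558.2725.
Posterior precision = 1/σ₀² + n/σ² = 1/222.01 + 7/4.2025 = (σ² + n·σ₀²)/(σ₀²σ²) = 1558.2725/(222.01·4.2025); posterior variance σₙ² = σ₀²σ²/(σ² + n·σ₀²) = 222.01·4.2025/1558.2725 = 0.598738.
Predictive variance for one new observation = σₙ² + σ² = 222.01·4.2025/1558.2725 + 4.2025 = σ²·(σ₀² + 1558.2725)/1558.2725 = 4.2025·1780.2825/1558.2725 = 4.801238; SD = √(4.2025·1780.2825/1558.2725) = 2.1912.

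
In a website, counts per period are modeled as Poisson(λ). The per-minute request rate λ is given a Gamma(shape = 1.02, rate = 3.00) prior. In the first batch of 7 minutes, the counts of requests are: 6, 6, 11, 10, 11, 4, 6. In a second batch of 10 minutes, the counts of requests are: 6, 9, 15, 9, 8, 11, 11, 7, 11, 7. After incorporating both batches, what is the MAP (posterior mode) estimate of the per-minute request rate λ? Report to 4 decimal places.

7.4010

With a Gamma(shape α, rate β) prior, the Poisson likelihood is conjugate: the posterior is Gamma(α + ΣXᵢ, β + n).
Batch 1: sum of counts S = 54 over n = 7 minutes.
After batch 1: Gamma(α+S, β+n) = Gamma(1.02+54, 3.00+7) = Gamma(55.02, 10.00).
Batch 2: sum of counts S = 94 over n = 10 minutes.
After batch 2: Gamma(α+S, β+n) = Gamma(55.02+94, 10.00+10) = Gamma(149.02, 20.00).
Mode of Gamma(α,β) for α≥1 is (α−1)/β = 148.02/20.00 = 7.4010.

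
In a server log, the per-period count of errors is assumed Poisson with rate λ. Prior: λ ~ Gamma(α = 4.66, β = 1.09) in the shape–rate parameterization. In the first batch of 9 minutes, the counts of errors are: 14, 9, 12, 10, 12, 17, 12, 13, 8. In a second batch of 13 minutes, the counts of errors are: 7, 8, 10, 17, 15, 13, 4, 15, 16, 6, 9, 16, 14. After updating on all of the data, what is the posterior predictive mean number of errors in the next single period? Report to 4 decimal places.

With a Gamma(shape α, rate β) prior, the Poisson likelihood is conjugate: the posterior is Gamma(α + ΣXᵢ, β + n).
Batch 1: sum of counts S = 107 over n = 9 minutes.
After batch 1: Gamma(α+S, β+n) = Gamma(4.66+107, 1.09+9) = Gamma(111.66, 10.09).
Batch 2: sum of counts S = 150 over n = 13 minutes.
After batch 2: Gamma(α+S, β+n) = Gamma(111.66+150, 10.09+13) = Gamma(261.66, 23.09).
The predictive distribution for one future period is NegBinom with mean α/β = 11.3322.

11.3322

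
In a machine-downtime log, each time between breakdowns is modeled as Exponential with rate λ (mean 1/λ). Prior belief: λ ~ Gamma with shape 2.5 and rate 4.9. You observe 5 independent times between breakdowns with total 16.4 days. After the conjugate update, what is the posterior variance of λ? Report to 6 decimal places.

With a Gamma(shape α, rate β) prior on the exponential rate λ, the posterior after n observations with total T = Σxᵢ is Gamma(α+n, β+T).
Posterior: Gamma(2.5+5, 4.9+16.4) = Gamma(7.5, 21.3).
Var = α/β² = 0.016531.

0.016531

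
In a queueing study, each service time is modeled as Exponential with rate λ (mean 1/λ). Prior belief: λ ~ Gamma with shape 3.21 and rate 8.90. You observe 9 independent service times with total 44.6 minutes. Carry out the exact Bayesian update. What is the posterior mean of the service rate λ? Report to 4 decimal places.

0.2282

With a Gamma(shape α, rate β) prior on the exponential rate λ, the posterior after n observations with total T = Σxᵢ is Gamma(α+n, β+T).
Posterior: Gamma(3.21+9, 8.90+44.6) = Gamma(12.21, 53.50).
Posterior mean of λ = α/β = 12.21/53.50 = 0.2282.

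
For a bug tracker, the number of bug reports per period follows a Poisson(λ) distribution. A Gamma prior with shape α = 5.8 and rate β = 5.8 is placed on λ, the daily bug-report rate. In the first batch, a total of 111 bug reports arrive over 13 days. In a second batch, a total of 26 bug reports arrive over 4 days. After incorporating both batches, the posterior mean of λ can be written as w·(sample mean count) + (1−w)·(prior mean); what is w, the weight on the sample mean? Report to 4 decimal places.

0.7456

With a Gamma(shape α, rate β) prior, the Poisson likelihood is conjugate: the posterior is Gamma(α + ΣXᵢ, β + n).
Total number of days: n = 13 + 4 = 17.
Posterior mean = (α₀+S)/(β₀+n) = [n/(β₀+n)]·(S/n) + [β₀/(β₀+n)]·(α₀/β₀), so only n and β₀ enter the weight.
Weight on data w = n/(β₀+n) = 17/(5.8+17) = 17/22.8 = 0.7456.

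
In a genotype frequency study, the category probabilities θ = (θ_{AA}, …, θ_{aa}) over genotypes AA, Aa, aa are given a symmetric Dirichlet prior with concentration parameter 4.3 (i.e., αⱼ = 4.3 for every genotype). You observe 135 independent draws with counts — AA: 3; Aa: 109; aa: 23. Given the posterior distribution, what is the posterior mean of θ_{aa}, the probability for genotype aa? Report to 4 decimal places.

The Dirichlet prior is conjugate to the Multinomial likelihood: each posterior αⱼ = prior αⱼ + observed count nⱼ.
Posterior concentration: (7.3, 113.3, 27.3), total = 147.9.
E[θ_{aa}|data] = α_{aa}/Σα = 27.3/147.9 = 0.1846.

0.1846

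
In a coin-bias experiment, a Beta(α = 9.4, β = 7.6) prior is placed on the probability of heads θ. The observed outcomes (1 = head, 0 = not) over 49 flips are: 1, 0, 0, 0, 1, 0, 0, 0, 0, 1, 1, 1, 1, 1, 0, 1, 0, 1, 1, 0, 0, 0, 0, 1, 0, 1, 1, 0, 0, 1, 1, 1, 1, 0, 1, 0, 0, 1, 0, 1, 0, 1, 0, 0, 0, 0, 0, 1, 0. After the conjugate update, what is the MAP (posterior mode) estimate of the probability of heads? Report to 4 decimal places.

0.4750

The Beta prior is conjugate to a Binomial/Bernoulli likelihood; the update adds successes to α and failures to β.
Posterior: Beta(α+k, β+n−k) = Beta(9.4+22, 7.6+27) = Beta(31.4, 34.6).
Mode of Beta(a,b) for a,b>1 is (a−1)/(a+b−2) = 30.4/64.0 = 0.4750.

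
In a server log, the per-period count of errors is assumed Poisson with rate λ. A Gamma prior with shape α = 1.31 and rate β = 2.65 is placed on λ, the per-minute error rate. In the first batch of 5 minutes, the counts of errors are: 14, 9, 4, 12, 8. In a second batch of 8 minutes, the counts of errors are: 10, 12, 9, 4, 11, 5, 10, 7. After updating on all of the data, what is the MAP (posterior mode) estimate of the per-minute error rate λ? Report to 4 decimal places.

7.3681

With a Gamma(shape α, rate β) prior, the Poisson likelihood is conjugate: the posterior is Gamma(α + ΣXᵢ, β + n).
Batch 1: sum of counts S = 47 over n = 5 minutes.
After batch 1: Gamma(α+S, β+n) = Gamma(1.31+47, 2.65+5) = Gamma(48.31, 7.65).
Batch 2: sum of counts S = 68 over n = 8 minutes.
After batch 2: Gamma(α+S, β+n) = Gamma(48.31+68, 7.65+8) = Gamma(116.31, 15.65).
Mode of Gamma(α,β) for α≥1 is (α−1)/β = 115.31/15.65 = 7.3681.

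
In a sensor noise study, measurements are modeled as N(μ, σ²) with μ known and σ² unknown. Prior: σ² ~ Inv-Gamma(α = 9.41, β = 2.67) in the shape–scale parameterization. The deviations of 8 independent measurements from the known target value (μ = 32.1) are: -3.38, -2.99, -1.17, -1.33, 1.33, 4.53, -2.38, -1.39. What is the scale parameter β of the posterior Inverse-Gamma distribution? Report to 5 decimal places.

With known mean μ and an Inverse-Gamma(α, β) prior on σ², the Normal likelihood is conjugate: posterior is Inv-Gamma(α + n/2, β + Σ(xᵢ−μ)²/2).
Σ(xᵢ−μ)² = (-3.38)² + (-2.99)² + (-1.17)² + (-1.33)² + (1.33)² + (4.53)² + (-2.38)² + (-1.39)² = 53.3886.
Posterior: Inv-Gamma(9.41 + 8/2, 2.67 + 53.3886/2) = Inv-Gamma(13.41, 29.36430).
Posterior β = 29.36430.

29.36430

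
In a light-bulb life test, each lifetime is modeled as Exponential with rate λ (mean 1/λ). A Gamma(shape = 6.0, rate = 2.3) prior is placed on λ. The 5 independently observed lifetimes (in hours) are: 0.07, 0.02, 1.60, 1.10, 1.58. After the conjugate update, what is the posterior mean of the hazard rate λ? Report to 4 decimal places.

With a Gamma(shape α, rate β) prior on the exponential rate λ, the posterior after n observations with total T = Σxᵢ is Gamma(α+n, β+T).
Sum of observations T = 4.37 hours; n = 5.
Posterior: Gamma(6.0+5, 2.3+4.37) = Gamma(11.0, 6.67).
Posterior mean of λ = α/β = 11.0/6.67 = 1.6492.

1.6492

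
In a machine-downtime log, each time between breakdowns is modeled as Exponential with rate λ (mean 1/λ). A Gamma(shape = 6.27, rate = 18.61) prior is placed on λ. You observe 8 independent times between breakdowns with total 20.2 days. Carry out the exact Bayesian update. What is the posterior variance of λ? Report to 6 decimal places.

With a Gamma(shape α, rate β) prior on the exponential rate λ, the posterior after n observations with total T = Σxᵢ is Gamma(α+n, β+T).
Posterior: Gamma(6.27+8, 18.61+20.2) = Gamma(14.27, 38.81).
Var = α/β² = 0.009474.

0.009474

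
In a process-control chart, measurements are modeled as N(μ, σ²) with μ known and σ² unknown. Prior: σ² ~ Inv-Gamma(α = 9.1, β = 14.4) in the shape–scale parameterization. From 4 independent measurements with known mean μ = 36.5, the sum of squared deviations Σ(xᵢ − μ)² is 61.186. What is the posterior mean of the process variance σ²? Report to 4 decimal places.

With known mean μ and an Inverse-Gamma(α, β) prior on σ², the Normal likelihood is conjugate: posterior is Inv-Gamma(α + n/2, β + Σ(xᵢ−μ)²/2).
Posterior: Inv-Gamma(9.1 + 4/2, 14.4 + 61.186/2) = Inv-Gamma(11.10, 44.9930).
E[σ²|data] = β/(α−1) = 44.9930/10.10 = 4.4548.

4.4548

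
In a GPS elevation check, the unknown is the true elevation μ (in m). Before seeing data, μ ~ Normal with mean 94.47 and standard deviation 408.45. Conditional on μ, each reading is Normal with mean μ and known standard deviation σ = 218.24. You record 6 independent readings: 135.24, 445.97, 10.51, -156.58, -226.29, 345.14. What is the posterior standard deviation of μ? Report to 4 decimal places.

87.0492

For Normal data with known variance σ², a Normal(μ₀, σ₀²) prior on μ is conjugate. Posterior precision = 1/σ₀² + n/σ²; posterior mean is the precision-weighted average of μ₀ and x̄.
σ₀² = 408.45² = 166831.4025, σ² = 218.24² = 47628.6976; σ² + n·σ₀² = 47628.6976 + 6·166831.4025 = 1048617.1126.
Posterior precision = 1/σ₀² + n/σ² = 1/166831.4025 + 6/47628.6976 = (σ² + n·σ₀²)/(σ₀²σ²) = 1048617.1126/(166831.4025·47628.6976); posterior variance σₙ² = σ₀²σ²/(σ² + n·σ₀²) = 166831.4025·47628.6976/1048617.1126 = 7577.563178.
Posterior SD = √σₙ² = √(166831.4025·47628.6976/1048617.1126) = 87.0492.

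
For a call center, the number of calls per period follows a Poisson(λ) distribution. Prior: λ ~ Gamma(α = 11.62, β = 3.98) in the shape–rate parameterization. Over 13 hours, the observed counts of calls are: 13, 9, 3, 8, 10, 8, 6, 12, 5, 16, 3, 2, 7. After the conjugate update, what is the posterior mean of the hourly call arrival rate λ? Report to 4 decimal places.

6.6914

With a Gamma(shape α, rate β) prior, the Poisson likelihood is conjugate: the posterior is Gamma(α + ΣXᵢ, β + n).
Sum of counts S = 102 over n = 13 hours.
Posterior: Gamma(α+S, β+n) = Gamma(11.62+102, 3.98+13) = Gamma(113.62, 16.98).
Posterior mean = α/β = 113.62/16.98 = 6.6914.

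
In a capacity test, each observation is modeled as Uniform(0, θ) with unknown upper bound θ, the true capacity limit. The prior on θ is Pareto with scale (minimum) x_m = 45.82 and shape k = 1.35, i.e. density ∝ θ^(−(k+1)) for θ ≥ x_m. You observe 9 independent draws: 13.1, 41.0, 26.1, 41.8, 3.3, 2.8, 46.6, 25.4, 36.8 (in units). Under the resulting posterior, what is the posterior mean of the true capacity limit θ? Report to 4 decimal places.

51.5840

A Pareto(scale x_m, shape k) prior on the upper bound θ of Uniform(0, θ) is conjugate: posterior is Pareto(max(x_m, max xᵢ), k + n).
Sample maximum = 46.6; prior scale x_m = 45.82 → posterior scale = max = 46.60.
Posterior shape = 1.35 + 9 = 10.35.
E[θ|data] = k·x_m/(k−1) = 10.35·46.60/9.35 = 51.5840.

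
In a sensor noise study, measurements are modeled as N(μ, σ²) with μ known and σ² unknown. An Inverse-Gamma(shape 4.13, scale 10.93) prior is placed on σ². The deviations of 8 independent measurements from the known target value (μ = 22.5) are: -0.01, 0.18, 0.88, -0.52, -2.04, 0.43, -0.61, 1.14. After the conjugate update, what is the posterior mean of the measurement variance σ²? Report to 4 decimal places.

With known mean μ and an Inverse-Gamma(α, β) prior on σ², the Normal likelihood is conjugate: posterior is Inv-Gamma(α + n/2, β + Σ(xᵢ−μ)²/2).
Σ(xᵢ−μ)² = (-0.01)² + (0.18)² + (0.88)² + (-0.52)² + (-2.04)² + (0.43)² + (-0.61)² + (1.14)² = 7.0955.
Posterior: Inv-Gamma(4.13 + 8/2, 10.93 + 7.0955/2) = Inv-Gamma(8.13, 14.47775).
E[σ²|data] = β/(α−1) = 14.47775/7.13 = 2.0305.

2.0305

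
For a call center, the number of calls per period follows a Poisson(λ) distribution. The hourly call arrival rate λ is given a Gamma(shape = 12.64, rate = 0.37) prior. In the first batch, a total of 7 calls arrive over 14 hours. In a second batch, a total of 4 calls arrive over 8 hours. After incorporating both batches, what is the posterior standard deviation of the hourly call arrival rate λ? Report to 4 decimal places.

0.2173

With a Gamma(shape α, rate β) prior, the Poisson likelihood is conjugate: the posterior is Gamma(α + ΣXᵢ, β + n).
After batch 1: Gamma(α+S, β+n) = Gamma(12.64+7, 0.37+14) = Gamma(19.64, 14.37).
After batch 2: Gamma(α+S, β+n) = Gamma(19.64+4, 14.37+8) = Gamma(23.64, 22.37).
SD = √α/β = √23.64/22.37 = 0.2173.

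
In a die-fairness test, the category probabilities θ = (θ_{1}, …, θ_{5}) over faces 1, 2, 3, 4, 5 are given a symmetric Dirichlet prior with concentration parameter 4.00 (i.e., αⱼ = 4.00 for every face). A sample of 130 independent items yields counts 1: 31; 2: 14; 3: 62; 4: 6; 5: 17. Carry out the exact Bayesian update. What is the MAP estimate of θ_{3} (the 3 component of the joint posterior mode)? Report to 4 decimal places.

The Dirichlet prior is conjugate to the Multinomial likelihood: each posterior αⱼ = prior αⱼ + observed count nⱼ.
Posterior concentration: (35.00, 18.00, 66.00, 10.00, 21.00), total = 150.00.
Joint mode component: (α_{3}−1)/(Σα−K) = 65.00/145.00 = 0.4483.

0.4483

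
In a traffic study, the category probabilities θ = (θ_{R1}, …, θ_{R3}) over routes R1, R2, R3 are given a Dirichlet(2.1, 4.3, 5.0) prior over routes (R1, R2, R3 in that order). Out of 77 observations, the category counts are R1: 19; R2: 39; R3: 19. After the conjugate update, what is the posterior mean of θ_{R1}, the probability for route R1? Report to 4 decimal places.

0.2387

The Dirichlet prior is conjugate to the Multinomial likelihood: each posterior αⱼ = prior αⱼ + observed count nⱼ.
Posterior concentration: (21.1, 43.3, 24.0), total = 88.4.
E[θ_{R1}|data] = α_{R1}/Σα = 21.1/88.4 = 0.2387.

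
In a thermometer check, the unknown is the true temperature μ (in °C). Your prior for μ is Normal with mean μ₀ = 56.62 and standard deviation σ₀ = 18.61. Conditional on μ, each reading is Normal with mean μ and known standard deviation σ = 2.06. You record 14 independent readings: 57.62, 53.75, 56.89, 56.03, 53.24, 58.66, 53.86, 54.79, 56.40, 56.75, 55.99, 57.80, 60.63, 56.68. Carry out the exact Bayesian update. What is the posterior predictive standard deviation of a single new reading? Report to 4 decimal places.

2.1322

For Normal data with known variance σ², a Normal(μ₀, σ₀²) prior on μ is conjugate. Posterior precision = 1/σ₀² + n/σ²; posterior mean is the precision-weighted average of μ₀ and x̄.
σ₀² = 18.61² = 346.3321, σ² = 2.06² = 4.2436; σ² + n·σ₀² = 4.2436 + 14·346.3321 = 4852.893.
Posterior precision = 1/σ₀² + n/σ² = 1/346.3321 + 14/4.2436 = (σ² + n·σ₀²)/(σ₀²σ²) = 4852.893/(346.3321·4.2436); posterior variance σₙ² = σ₀²σ²/(σ² + n·σ₀²) = 346.3321·4.2436/4852.893 = 0.302849.
Predictive variance for one new observation = σₙ² + σ² = 346.3321·4.2436/4852.893 + 4.2436 = σ²·(σ₀² + 4852.893)/4852.893 = 4.2436·5199.2251/4852.893 = 4.546449; SD = √(4.2436·5199.2251/4852.893) = 2.1322.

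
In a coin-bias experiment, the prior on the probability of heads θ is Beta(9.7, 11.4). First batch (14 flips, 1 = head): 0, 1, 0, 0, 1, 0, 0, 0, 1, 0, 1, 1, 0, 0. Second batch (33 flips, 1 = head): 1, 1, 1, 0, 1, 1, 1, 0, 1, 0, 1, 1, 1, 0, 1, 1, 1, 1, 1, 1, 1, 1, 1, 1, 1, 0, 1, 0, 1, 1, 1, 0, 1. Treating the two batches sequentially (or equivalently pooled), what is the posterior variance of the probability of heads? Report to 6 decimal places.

0.003480

The Beta prior is conjugate to a Binomial/Bernoulli likelihood; the update adds successes to α and failures to β.
After batch 1: Beta(9.7+5, 11.4+9) = Beta(14.7, 20.4).
After batch 2: Beta(14.7+26, 20.4+7) = Beta(40.7, 27.4).
Var = αβ/((α+β)²(α+β+1)) = 40.7·27.4/(68.1²·69.1) = 0.003480.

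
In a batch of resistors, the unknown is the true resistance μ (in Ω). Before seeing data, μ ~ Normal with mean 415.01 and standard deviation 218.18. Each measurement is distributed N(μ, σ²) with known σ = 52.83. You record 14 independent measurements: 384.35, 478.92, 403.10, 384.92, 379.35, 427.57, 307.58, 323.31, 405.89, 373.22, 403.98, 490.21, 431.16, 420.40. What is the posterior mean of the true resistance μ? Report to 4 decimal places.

401.0556

For Normal data with known variance σ², a Normal(μ₀, σ₀²) prior on μ is conjugate. Posterior precision = 1/σ₀² + n/σ²; posterior mean is the precision-weighted average of μ₀ and x̄.
Σxᵢ = 384.35 + 478.92 + 403.10 + 384.92 + 379.35 + 427.57 + 307.58 + 323.31 + 405.89 + 373.22 + 403.98 + 490.21 + 431.16 + 420.40 = 5613.96, so n·x̄ = 5613.96.
σ₀² = 218.18² = 47602.5124, σ² = 52.83² = 2791.0089; σ² + n·σ₀² = 2791.0089 + 14·47602.5124 = 669226.1825.
Posterior mean = (μ₀/σ₀² + n·x̄/σ²)/(1/σ₀² + n/σ²) = (σ²·μ₀ + σ₀²·n·x̄)/(σ² + n·σ₀²) = (2791.0089·415.01 + 47602.5124·5613.96)/669226.1825 = 268396897.116693/669226.1825 = 401.0556.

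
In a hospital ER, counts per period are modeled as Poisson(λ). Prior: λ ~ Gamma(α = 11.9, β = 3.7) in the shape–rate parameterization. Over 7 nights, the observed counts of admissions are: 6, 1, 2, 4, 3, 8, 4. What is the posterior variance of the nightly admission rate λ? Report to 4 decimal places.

0.3485

With a Gamma(shape α, rate β) prior, the Poisson likelihood is conjugate: the posterior is Gamma(α + ΣXᵢ, β + n).
Sum of counts S = 28 over n = 7 nights.
Posterior: Gamma(α+S, β+n) = Gamma(11.9+28, 3.7+7) = Gamma(39.9, 10.7).
Var = α/β² = 39.9/10.7² = 0.3485.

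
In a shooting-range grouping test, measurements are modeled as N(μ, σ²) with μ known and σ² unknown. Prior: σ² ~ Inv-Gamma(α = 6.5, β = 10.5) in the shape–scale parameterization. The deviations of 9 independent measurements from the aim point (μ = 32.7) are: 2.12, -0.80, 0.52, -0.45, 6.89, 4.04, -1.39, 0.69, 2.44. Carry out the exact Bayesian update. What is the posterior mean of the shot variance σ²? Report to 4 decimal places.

4.9381

With known mean μ and an Inverse-Gamma(α, β) prior on σ², the Normal likelihood is conjugate: posterior is Inv-Gamma(α + n/2, β + Σ(xᵢ−μ)²/2).
Σ(xᵢ−μ)² = (2.12)² + (-0.80)² + (0.52)² + (-0.45)² + (6.89)² + (4.04)² + (-1.39)² + (0.69)² + (2.44)² = 77.7628.
Posterior: Inv-Gamma(6.5 + 9/2, 10.5 + 77.7628/2) = Inv-Gamma(11.00, 49.38140).
E[σ²|data] = β/(α−1) = 49.38140/10.00 = 4.9381.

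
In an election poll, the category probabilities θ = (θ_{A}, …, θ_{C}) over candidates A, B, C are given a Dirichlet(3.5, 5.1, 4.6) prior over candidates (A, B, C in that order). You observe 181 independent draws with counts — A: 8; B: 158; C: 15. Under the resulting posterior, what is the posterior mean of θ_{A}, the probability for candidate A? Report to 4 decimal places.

0.0592

The Dirichlet prior is conjugate to the Multinomial likelihood: each posterior αⱼ = prior αⱼ + observed count nⱼ.
Posterior concentration: (11.5, 163.1, 19.6), total = 194.2.
E[θ_{A}|data] = α_{A}/Σα = 11.5/194.2 = 0.0592.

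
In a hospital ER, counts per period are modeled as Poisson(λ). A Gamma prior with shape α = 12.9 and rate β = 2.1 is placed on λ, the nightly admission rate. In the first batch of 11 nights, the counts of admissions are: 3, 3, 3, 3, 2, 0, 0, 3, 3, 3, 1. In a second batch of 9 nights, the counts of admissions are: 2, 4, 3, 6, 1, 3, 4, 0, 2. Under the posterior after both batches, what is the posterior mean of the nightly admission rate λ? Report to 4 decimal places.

With a Gamma(shape α, rate β) prior, the Poisson likelihood is conjugate: the posterior is Gamma(α + ΣXᵢ, β + n).
Batch 1: sum of counts S = 24 over n = 11 nights.
After batch 1: Gamma(α+S, β+n) = Gamma(12.9+24, 2.1+11) = Gamma(36.9, 13.1).
Batch 2: sum of counts S = 25 over n = 9 nights.
After batch 2: Gamma(α+S, β+n) = Gamma(36.9+25, 13.1+9) = Gamma(61.9, 22.1).
Posterior mean = α/β = 61.9/22.1 = 2.8009.

2.8009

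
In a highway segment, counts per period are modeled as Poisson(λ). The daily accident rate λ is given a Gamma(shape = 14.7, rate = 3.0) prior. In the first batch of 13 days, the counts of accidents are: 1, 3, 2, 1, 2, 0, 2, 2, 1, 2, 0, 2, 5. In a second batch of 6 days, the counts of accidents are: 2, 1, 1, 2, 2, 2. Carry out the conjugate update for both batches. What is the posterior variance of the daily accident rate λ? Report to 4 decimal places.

With a Gamma(shape α, rate β) prior, the Poisson likelihood is conjugate: the posterior is Gamma(α + ΣXᵢ, β + n).
Batch 1: sum of counts S = 23 over n = 13 days.
After batch 1: Gamma(α+S, β+n) = Gamma(14.7+23, 3.0+13) = Gamma(37.7, 16.0).
Batch 2: sum of counts S = 10 over n = 6 days.
After batch 2: Gamma(α+S, β+n) = Gamma(37.7+10, 16.0+6) = Gamma(47.7, 22.0).
Var = α/β² = 47.7/22.0² = 0.0986.

0.0986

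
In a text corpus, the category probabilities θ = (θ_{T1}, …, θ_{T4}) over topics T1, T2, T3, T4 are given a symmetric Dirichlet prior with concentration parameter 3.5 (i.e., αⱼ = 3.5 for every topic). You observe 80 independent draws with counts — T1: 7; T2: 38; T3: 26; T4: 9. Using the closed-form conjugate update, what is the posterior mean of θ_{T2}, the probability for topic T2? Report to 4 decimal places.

0.4415

The Dirichlet prior is conjugate to the Multinomial likelihood: each posterior αⱼ = prior αⱼ + observed count nⱼ.
Posterior concentration: (10.5, 41.5, 29.5, 12.5), total = 94.0.
E[θ_{T2}|data] = α_{T2}/Σα = 41.5/94.0 = 0.4415.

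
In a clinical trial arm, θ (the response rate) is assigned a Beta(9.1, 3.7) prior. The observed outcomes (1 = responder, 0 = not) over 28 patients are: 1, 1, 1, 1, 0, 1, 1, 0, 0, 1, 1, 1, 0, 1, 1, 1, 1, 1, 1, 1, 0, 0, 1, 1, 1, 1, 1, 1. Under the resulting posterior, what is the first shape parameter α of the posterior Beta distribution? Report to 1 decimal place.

The Beta prior is conjugate to a Binomial/Bernoulli likelihood; the update adds successes to α and failures to β.
Posterior: Beta(α+k, β+n−k) = Beta(9.1+22, 3.7+6) = Beta(31.1, 9.7).
Posterior α = 31.1.

31.1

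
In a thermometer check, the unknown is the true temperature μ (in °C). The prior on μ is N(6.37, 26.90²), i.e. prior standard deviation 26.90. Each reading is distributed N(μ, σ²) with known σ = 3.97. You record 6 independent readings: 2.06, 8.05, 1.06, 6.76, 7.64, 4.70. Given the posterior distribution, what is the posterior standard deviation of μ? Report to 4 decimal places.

For Normal data with known variance σ², a Normal(μ₀, σ₀²) prior on μ is conjugate. Posterior precision = 1/σ₀² + n/σ²; posterior mean is the precision-weighted average of μ₀ and x̄.
σ₀² = 26.90² = 723.61, σ² = 3.97² = 15.7609; σ² + n·σ₀² = 15.7609 + 6·723.61 = 4357.4209.
Posterior precision = 1/σ₀² + n/σ² = 1/723.61 + 6/15.7609 = (σ² + n·σ₀²)/(σ₀²σ²) = 4357.4209/(723.61·15.7609); posterior variance σₙ² = σ₀²σ²/(σ² + n·σ₀²) = 723.61·15.7609/4357.4209 = 2.617315.
Posterior SD = √σₙ² = √(723.61·15.7609/4357.4209) = 1.6178.

1.6178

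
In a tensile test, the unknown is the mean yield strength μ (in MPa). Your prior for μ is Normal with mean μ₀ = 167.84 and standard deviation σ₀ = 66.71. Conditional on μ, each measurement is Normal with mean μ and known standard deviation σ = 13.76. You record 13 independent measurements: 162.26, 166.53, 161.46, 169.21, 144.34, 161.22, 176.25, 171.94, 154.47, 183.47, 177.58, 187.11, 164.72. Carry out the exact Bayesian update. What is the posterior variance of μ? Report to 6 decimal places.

For Normal data with known variance σ², a Normal(μ₀, σ₀²) prior on μ is conjugate. Posterior precision = 1/σ₀² + n/σ²; posterior mean is the precision-weighted average of μ₀ and x̄.
σ₀² = 66.71² = 4450.2241, σ² = 13.76² = 189.3376; σ² + n·σ₀² = 189.3376 + 13·4450.2241 = 58042.2509.
Posterior precision = 1/σ₀² + n/σ² = 1/4450.2241 + 13/189.3376 = (σ² + n·σ₀²)/(σ₀²σ²) = 58042.2509/(4450.2241·189.3376); posterior variance σₙ² = σ₀²σ²/(σ² + n·σ₀²) = 4450.2241·189.3376/58042.2509 = 14.516921.

14.516921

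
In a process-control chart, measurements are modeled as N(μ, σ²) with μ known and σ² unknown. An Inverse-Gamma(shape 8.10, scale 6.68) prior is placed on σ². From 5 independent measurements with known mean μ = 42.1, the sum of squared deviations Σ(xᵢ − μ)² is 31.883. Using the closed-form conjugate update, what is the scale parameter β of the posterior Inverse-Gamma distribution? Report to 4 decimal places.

22.6215

With known mean μ and an Inverse-Gamma(α, β) prior on σ², the Normal likelihood is conjugate: posterior is Inv-Gamma(α + n/2, β + Σ(xᵢ−μ)²/2).
Posterior: Inv-Gamma(8.10 + 5/2, 6.68 + 31.883/2) = Inv-Gamma(10.60, 22.6215).
Posterior β = 22.6215.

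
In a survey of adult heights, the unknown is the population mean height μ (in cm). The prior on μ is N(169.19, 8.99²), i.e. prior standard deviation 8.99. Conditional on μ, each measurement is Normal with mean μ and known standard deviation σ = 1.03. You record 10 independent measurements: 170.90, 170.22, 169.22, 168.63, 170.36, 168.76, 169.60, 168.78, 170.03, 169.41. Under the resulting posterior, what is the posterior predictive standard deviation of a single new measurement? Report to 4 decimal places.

For Normal data with known variance σ², a Normal(μ₀, σ₀²) prior on μ is conjugate. Posterior precision = 1/σ₀² + n/σ²; posterior mean is the precision-weighted average of μ₀ and x̄.
σ₀² = 8.99² = 80.8201, σ² = 1.03² = 1.0609; σ² + n·σ₀² = 1.0609 + 10·80.8201 = 809.2619.
Posterior precision = 1/σ₀² + n/σ² = 1/80.8201 + 10/1.0609 = (σ² + n·σ₀²)/(σ₀²σ²) = 809.2619/(80.8201·1.0609); posterior variance σₙ² = σ₀²σ²/(σ² + n·σ₀²) = 80.8201·1.0609/809.2619 = 0.105951.
Predictive variance for one new observation = σₙ² + σ² = 80.8201·1.0609/809.2619 + 1.0609 = σ²·(σ₀² + 809.2619)/809.2619 = 1.0609·890.082/809.2619 = 1.166851; SD = √(1.0609·890.082/809.2619) = 1.0802.

1.0802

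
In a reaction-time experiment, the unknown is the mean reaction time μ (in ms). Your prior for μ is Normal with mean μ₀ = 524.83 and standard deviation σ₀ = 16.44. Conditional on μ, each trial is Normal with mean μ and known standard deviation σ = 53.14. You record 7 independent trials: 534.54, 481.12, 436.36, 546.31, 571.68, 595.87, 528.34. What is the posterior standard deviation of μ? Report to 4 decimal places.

12.7217

For Normal data with known variance σ², a Normal(μ₀, σ₀²) prior on μ is conjugate. Posterior precision = 1/σ₀² + n/σ²; posterior mean is the precision-weighted average of μ₀ and x̄.
σ₀² = 16.44² = 270.2736, σ² = 53.14² = 2823.8596; σ² + n·σ₀² = 2823.8596 + 7·270.2736 = 4715.7748.
Posterior precision = 1/σ₀² + n/σ² = 1/270.2736 + 7/2823.8596 = (σ² + n·σ₀²)/(σ₀²σ²) = 4715.7748/(270.2736·2823.8596); posterior variance σₙ² = σ₀²σ²/(σ² + n·σ₀²) = 270.2736·2823.8596/4715.7748 = 161.842906.
Posterior SD = √σₙ² = √(270.2736·2823.8596/4715.7748) = 12.7217.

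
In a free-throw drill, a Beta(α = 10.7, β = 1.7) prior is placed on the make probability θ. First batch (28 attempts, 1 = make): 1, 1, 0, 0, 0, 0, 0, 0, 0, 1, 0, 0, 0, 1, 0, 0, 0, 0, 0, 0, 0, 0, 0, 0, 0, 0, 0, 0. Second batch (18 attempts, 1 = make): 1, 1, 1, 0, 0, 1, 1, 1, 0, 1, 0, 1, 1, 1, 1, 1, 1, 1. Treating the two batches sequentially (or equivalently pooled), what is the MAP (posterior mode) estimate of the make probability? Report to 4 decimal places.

The Beta prior is conjugate to a Binomial/Bernoulli likelihood; the update adds successes to α and failures to β.
After batch 1: Beta(10.7+4, 1.7+24) = Beta(14.7, 25.7).
After batch 2: Beta(14.7+14, 25.7+4) = Beta(28.7, 29.7).
Mode of Beta(a,b) for a,b>1 is (a−1)/(a+b−2) = 27.7/56.4 = 0.4911.

0.4911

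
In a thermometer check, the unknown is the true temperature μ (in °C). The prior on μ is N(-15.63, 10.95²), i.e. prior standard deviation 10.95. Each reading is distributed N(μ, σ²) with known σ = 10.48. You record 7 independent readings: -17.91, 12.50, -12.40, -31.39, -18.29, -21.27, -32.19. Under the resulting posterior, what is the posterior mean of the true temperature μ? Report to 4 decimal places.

For Normal data with known variance σ², a Normal(μ₀, σ₀²) prior on μ is conjugate. Posterior precision = 1/σ₀² + n/σ²; posterior mean is the precision-weighted average of μ₀ and x̄.
Σxᵢ = (-17.91) + 12.50 + (-12.40) + (-31.39) + (-18.29) + (-21.27) + (-32.19) = -120.95, so n·x̄ = -120.95.
σ₀² = 10.95² = 119.9025, σ² = 10.48² = 109.8304; σ² + n·σ₀² = 109.8304 + 7·119.9025 = 949.1479.
Posterior mean = (μ₀/σ₀² + n·x̄/σ²)/(1/σ₀² + n/σ²) = (σ²·μ₀ + σ₀²·n·x̄)/(σ² + n·σ₀²) = (109.8304·(-15.63) + 119.9025·(-120.95))/949.1479 = -16218.856527/949.1479 = -17.0878.

-17.0878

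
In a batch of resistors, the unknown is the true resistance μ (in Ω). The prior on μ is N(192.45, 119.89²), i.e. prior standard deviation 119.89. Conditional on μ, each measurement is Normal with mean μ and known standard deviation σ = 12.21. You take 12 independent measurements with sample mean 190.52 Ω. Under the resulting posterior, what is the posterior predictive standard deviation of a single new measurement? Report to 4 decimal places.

For Normal data with known variance σ², a Normal(μ₀, σ₀²) prior on μ is conjugate. Posterior precision = 1/σ₀² + n/σ²; posterior mean is the precision-weighted average of μ₀ and x̄.
σ₀² = 119.89² = 14373.6121, σ² = 12.21² = 149.0841; σ² + n·σ₀² = 149.0841 + 12·14373.6121 = 172632.4293.
Posterior precision = 1/σ₀² + n/σ² = 1/14373.6121 + 12/149.0841 = (σ² + n·σ₀²)/(σ₀²σ²) = 172632.4293/(14373.6121·149.0841); posterior variance σₙ² = σ₀²σ²/(σ² + n·σ₀²) = 14373.6121·149.0841/172632.4293 = 12.412946.
Predictive variance for one new observation = σₙ² + σ² = 14373.6121·149.0841/172632.4293 + 149.0841 = σ²·(σ₀² + 172632.4293)/172632.4293 = 149.0841·187006.0414/172632.4293 = 161.497046; SD = √(149.0841·187006.0414/172632.4293) = 12.7081.

12.7081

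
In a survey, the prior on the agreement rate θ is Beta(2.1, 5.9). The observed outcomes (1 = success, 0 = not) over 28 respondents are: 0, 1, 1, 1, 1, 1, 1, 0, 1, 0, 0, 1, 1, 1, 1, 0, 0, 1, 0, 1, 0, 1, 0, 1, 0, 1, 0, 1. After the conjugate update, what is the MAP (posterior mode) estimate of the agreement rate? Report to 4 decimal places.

The Beta prior is conjugate to a Binomial/Bernoulli likelihood; the update adds successes to α and failures to β.
Posterior: Beta(α+k, β+n−k) = Beta(2.1+17, 5.9+11) = Beta(19.1, 16.9).
Mode of Beta(a,b) for a,b>1 is (a−1)/(a+b−2) = 18.1/34.0 = 0.5324.

0.5324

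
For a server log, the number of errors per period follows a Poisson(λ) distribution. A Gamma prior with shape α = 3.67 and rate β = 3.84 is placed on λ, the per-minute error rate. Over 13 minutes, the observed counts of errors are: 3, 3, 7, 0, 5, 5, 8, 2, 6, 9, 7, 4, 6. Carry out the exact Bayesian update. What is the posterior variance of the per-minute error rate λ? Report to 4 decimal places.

0.2421

With a Gamma(shape α, rate β) prior, the Poisson likelihood is conjugate: the posterior is Gamma(α + ΣXᵢ, β + n).
Sum of counts S = 65 over n = 13 minutes.
Posterior: Gamma(α+S, β+n) = Gamma(3.67+65, 3.84+13) = Gamma(68.67, 16.84).
Var = α/β² = 68.67/16.84² = 0.2421.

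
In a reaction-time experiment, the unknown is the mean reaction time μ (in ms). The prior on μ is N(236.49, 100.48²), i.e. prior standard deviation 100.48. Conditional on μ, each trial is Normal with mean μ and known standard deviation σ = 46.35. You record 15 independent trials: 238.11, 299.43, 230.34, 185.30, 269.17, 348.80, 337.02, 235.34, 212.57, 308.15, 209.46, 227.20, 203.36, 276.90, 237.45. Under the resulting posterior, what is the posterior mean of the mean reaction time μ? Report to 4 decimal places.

254.3204

For Normal data with known variance σ², a Normal(μ₀, σ₀²) prior on μ is conjugate. Posterior precision = 1/σ₀² + n/σ²; posterior mean is the precision-weighted average of μ₀ and x̄.
Σxᵢ = 238.11 + 299.43 + 230.34 + 185.30 + 269.17 + 348.80 + 337.02 + 235.34 + 212.57 + 308.15 + 209.46 + 227.20 + 203.36 + 276.90 + 237.45 = 3818.6, so n·x̄ = 3818.6.
σ₀² = 100.48² = 10096.2304, σ² = 46.35² = 2148.3225; σ² + n·σ₀² = 2148.3225 + 15·10096.2304 = 153591.7785.
Posterior mean = (μ₀/σ₀² + n·x̄/σ²)/(1/σ₀² + n/σ²) = (σ²·μ₀ + σ₀²·n·x̄)/(σ² + n·σ₀²) = (2148.3225·236.49 + 10096.2304·3818.6)/153591.7785 = 39061522.193465/153591.7785 = 254.3204.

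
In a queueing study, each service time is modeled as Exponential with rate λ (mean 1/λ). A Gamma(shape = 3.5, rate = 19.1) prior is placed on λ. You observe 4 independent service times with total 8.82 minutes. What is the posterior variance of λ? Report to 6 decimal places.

With a Gamma(shape α, rate β) prior on the exponential rate λ, the posterior after n observations with total T = Σxᵢ is Gamma(α+n, β+T).
Posterior: Gamma(3.5+4, 19.1+8.82) = Gamma(7.5, 27.92).
Var = α/β² = 0.009621.

0.009621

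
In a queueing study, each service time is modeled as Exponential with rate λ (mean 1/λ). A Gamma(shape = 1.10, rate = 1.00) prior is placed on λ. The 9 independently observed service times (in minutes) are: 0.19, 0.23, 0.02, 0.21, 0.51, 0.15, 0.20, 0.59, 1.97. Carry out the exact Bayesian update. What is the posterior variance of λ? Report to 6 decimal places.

With a Gamma(shape α, rate β) prior on the exponential rate λ, the posterior after n observations with total T = Σxᵢ is Gamma(α+n, β+T).
Sum of observations T = 4.07 minutes; n = 9.
Posterior: Gamma(1.10+9, 1.00+4.07) = Gamma(10.10, 5.07).
Var = α/β² = 0.392921.

0.392921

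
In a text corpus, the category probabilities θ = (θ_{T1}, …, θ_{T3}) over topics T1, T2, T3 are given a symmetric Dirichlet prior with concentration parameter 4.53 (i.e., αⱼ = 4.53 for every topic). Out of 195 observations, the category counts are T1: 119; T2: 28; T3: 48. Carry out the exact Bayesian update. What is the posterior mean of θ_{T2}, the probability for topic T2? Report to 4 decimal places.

0.1560

The Dirichlet prior is conjugate to the Multinomial likelihood: each posterior αⱼ = prior αⱼ + observed count nⱼ.
Posterior concentration: (123.53, 32.53, 52.53), total = 208.59.
E[θ_{T2}|data] = α_{T2}/Σα = 32.53/208.59 = 0.1560.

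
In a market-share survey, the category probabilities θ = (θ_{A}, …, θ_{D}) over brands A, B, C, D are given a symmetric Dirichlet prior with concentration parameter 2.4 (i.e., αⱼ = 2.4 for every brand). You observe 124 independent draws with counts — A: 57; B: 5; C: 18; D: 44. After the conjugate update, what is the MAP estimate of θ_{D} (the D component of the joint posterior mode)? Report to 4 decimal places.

0.3503

The Dirichlet prior is conjugate to the Multinomial likelihood: each posterior αⱼ = prior αⱼ + observed count nⱼ.
Posterior concentration: (59.4, 7.4, 20.4, 46.4), total = 133.6.
Joint mode component: (α_{D}−1)/(Σα−K) = 45.4/129.6 = 0.3503.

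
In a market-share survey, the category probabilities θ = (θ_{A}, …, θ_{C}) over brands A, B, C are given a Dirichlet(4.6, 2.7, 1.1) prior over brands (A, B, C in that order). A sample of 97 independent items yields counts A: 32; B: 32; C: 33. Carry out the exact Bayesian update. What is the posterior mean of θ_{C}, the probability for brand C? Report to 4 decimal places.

The Dirichlet prior is conjugate to the Multinomial likelihood: each posterior αⱼ = prior αⱼ + observed count nⱼ.
Posterior concentration: (36.6, 34.7, 34.1), total = 105.4.
E[θ_{C}|data] = α_{C}/Σα = 34.1/105.4 = 0.3235.

0.3235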